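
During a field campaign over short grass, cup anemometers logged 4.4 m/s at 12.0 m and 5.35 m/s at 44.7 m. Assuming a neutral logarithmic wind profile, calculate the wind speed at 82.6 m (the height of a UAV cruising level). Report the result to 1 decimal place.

5.8 m/s

Log law: V ∝ ln(z/z₀). From the pair, with r = V₁/V₂ = 0.82243,
ln z₀ = (ln z₁ − r·ln z₂)/(1 − r) = (2.4849 − 0.82243×3.8000)/0.17757 = -3.6059 → z₀ = 0.02716 m
V₃ = V₁ · ln(z₃/z₀)/ln(z₁/z₀) = 4.4 × 8.0199/6.0908 = 5.7936 m/s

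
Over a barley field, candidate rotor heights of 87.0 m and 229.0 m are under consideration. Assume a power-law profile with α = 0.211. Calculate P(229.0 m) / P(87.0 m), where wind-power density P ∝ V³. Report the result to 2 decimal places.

1.85

Speed ratio: V_B/V_A = (z_B/z_A)^α = (229.0/87.0)^0.211 = (2.6322)^0.211 = 1.22655
Power-density ratio: P_B/P_A = (V_B/V_A)³ = (1.22655)³ = 1.84527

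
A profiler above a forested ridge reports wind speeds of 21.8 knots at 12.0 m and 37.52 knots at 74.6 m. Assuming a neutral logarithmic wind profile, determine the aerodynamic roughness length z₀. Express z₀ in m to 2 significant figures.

Log law: V(z) ∝ ln(z/z₀). With r = V₁/V₂ = 21.8/37.52 = 0.58102,
r · ln(z₂/z₀) = ln(z₁/z₀) ⇒ ln z₀ = (ln z₁ − r·ln z₂)/(1 − r)
ln z₀ = (2.48491 − 0.58102×4.31214) / 0.41898 = -0.0490
z₀ = exp(-0.0490) = 0.9521 m

z₀ ≈ 0.95 m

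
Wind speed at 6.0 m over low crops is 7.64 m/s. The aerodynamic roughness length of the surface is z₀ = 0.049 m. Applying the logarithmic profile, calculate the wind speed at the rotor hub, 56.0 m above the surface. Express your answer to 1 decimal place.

11.2 m/s

Log law: V(z) ∝ ln(z/z₀), so V₂/V₁ = ln(z₂/z₀) / ln(z₁/z₀).
ln(56.0/0.049) = 7.0413, ln(6.0/0.049) = 4.8077
V₂ = 7.64 × 7.0413/4.8077 = 7.64 × 1.4646 = 11.1894 m/s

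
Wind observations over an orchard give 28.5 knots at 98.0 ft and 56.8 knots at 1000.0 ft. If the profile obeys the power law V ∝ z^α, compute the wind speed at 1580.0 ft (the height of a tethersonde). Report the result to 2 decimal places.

First find α: α = ln(V₂/V₁)/ln(z₂/z₁) = ln(56.8/28.5)/ln(1000.0/98.0) = 0.68963/2.32279 = 0.2969
Extrapolate from 1000.0 ft to 1580.0 ft: V₃ = 56.8 × (1580.0/1000.0)^0.2969 = 56.8 × 1.1455 = 65.0623 knots

65.06 knots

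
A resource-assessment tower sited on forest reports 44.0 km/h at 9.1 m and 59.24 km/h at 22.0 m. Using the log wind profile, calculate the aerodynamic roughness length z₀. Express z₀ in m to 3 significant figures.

Log law: V(z) ∝ ln(z/z₀). With r = V₁/V₂ = 44.0/59.24 = 0.74274,
r · ln(z₂/z₀) = ln(z₁/z₀) ⇒ ln z₀ = (ln z₁ − r·ln z₂)/(1 − r)
ln z₀ = (2.20827 − 0.74274×3.09104) / 0.25726 = -0.3404
z₀ = exp(-0.3404) = 0.7115 m

z₀ ≈ 0.711 m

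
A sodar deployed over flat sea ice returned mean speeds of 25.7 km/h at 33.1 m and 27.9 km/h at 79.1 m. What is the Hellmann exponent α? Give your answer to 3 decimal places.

Power law: V₂/V₁ = (z₂/z₁)^α ⇒ α = ln(V₂/V₁) / ln(z₂/z₁)
α = ln(27.9/25.7) / ln(79.1/33.1) = ln(1.0856) / ln(2.3897)
  = 0.08214 / 0.87118 = 0.09428

α ≈ 0.094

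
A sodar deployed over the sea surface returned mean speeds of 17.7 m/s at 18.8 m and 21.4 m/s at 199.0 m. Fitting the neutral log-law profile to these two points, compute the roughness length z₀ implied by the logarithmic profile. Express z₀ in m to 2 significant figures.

z₀ ≈ 0.00024 m

Log law: V(z) ∝ ln(z/z₀). With r = V₁/V₂ = 17.7/21.4 = 0.82710,
r · ln(z₂/z₀) = ln(z₁/z₀) ⇒ ln z₀ = (ln z₁ − r·ln z₂)/(1 − r)
ln z₀ = (2.93386 − 0.82710×5.29330) / 0.17290 = -8.3532
z₀ = exp(-8.3532) = 0.0002356 m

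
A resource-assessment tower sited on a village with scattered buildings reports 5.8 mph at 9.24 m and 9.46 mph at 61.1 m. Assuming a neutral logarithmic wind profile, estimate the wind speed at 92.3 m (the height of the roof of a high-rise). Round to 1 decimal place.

Log law: V ∝ ln(z/z₀). From the pair, with r = V₁/V₂ = 0.61311,
ln z₀ = (ln z₁ − r·ln z₂)/(1 − r) = (2.2235 − 0.61311×4.1125)/0.38689 = -0.7699 → z₀ = 0.4631 m
V₃ = V₁ · ln(z₃/z₀)/ln(z₁/z₀) = 5.8 × 5.2950/2.9934 = 10.2593 mph

10.3 mph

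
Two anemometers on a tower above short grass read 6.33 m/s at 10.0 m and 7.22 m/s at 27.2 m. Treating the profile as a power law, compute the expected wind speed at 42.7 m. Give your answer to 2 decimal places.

7.66 m/s

First find α: α = ln(V₂/V₁)/ln(z₂/z₁) = ln(7.22/6.33)/ln(27.2/10.0) = 0.13155/1.00063 = 0.1315
Extrapolate from 27.2 m to 42.7 m: V₃ = 7.22 × (42.7/27.2)^0.1315 = 7.22 × 1.0611 = 7.6610 m/s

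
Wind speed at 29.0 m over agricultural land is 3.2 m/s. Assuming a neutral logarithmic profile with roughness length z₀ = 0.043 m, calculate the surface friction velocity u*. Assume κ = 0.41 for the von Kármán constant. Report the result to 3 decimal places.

u* ≈ 0.201 m/s

Log law: V(z) = (u*/κ) · ln(z/z₀) ⇒ u* = κ · V / ln(z/z₀)
u* = 0.41 × 3.2 / ln(29.0/0.043) = 0.41 × 3.2 / 6.5139
   = 1.3120 / 6.5139 = 0.2014 m/s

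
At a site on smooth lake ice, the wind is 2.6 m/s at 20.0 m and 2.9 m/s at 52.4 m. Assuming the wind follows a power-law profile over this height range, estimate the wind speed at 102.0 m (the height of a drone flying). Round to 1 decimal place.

3.1 m/s

First find α: α = ln(V₂/V₁)/ln(z₂/z₁) = ln(2.9/2.6)/ln(52.4/20.0) = 0.10920/0.96317 = 0.1134
Extrapolate from 52.4 m to 102.0 m: V₃ = 2.9 × (102.0/52.4)^0.1134 = 2.9 × 1.0784 = 3.1275 m/s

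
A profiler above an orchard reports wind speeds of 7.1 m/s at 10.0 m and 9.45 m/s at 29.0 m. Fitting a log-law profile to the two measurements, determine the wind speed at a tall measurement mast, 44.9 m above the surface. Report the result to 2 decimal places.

10.41 m/s

Log law: V ∝ ln(z/z₀). From the pair, with r = V₁/V₂ = 0.75132,
ln z₀ = (ln z₁ − r·ln z₂)/(1 − r) = (2.3026 − 0.75132×3.3673)/0.24868 = -0.9142 → z₀ = 0.4008 m
V₃ = V₁ · ln(z₃/z₀)/ln(z₁/z₀) = 7.1 × 4.7186/3.2168 = 10.4148 m/s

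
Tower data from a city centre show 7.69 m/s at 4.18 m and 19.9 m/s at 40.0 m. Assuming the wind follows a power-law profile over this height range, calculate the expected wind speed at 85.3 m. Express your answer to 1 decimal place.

27.4 m/s

First find α: α = ln(V₂/V₁)/ln(z₂/z₁) = ln(19.9/7.69)/ln(40.0/4.18) = 0.95080/2.25857 = 0.4210
Extrapolate from 40.0 m to 85.3 m: V₃ = 19.9 × (85.3/40.0)^0.4210 = 19.9 × 1.3755 = 27.3720 m/s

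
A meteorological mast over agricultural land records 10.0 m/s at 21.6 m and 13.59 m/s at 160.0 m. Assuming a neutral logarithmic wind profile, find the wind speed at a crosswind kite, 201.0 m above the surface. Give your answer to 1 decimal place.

Log law: V ∝ ln(z/z₀). From the pair, with r = V₁/V₂ = 0.73584,
ln z₀ = (ln z₁ − r·ln z₂)/(1 − r) = (3.0727 − 0.73584×5.0752)/0.26416 = -2.5052 → z₀ = 0.08166 m
V₃ = V₁ · ln(z₃/z₀)/ln(z₁/z₀) = 10.0 × 7.8086/5.5779 = 13.9990 m/s

14.0 m/s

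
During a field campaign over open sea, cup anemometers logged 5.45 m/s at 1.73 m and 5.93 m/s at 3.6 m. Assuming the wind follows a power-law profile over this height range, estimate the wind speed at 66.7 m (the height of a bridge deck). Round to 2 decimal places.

8.30 m/s

First find α: α = ln(V₂/V₁)/ln(z₂/z₁) = ln(5.93/5.45)/ln(3.6/1.73) = 0.08441/0.73281 = 0.1152
Extrapolate from 3.6 m to 66.7 m: V₃ = 5.93 × (66.7/3.6)^0.1152 = 5.93 × 1.3997 = 8.3002 m/s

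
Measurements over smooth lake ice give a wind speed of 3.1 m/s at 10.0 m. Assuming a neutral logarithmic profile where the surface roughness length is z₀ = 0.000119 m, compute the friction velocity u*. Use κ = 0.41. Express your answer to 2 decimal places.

u* ≈ 0.11 m/s

Log law: V(z) = (u*/κ) · ln(z/z₀) ⇒ u* = κ · V / ln(z/z₀)
u* = 0.41 × 3.1 / ln(10.0/0.000119) = 0.41 × 3.1 / 11.3390
   = 1.2710 / 11.3390 = 0.1121 m/s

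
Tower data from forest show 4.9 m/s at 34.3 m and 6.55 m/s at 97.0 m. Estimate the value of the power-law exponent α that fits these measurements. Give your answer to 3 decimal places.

Power law: V₂/V₁ = (z₂/z₁)^α ⇒ α = ln(V₂/V₁) / ln(z₂/z₁)
α = ln(6.55/4.9) / ln(97.0/34.3) = ln(1.3367) / ln(2.8280)
  = 0.29023 / 1.03957 = 0.27918

α ≈ 0.279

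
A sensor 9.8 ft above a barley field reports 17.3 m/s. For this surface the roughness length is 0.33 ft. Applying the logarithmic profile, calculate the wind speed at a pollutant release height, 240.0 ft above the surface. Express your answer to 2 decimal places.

33.62 m/s

Log law: V(z) ∝ ln(z/z₀), so V₂/V₁ = ln(z₂/z₀) / ln(z₁/z₀).
ln(240.0/0.33) = 6.5893, ln(9.8/0.33) = 3.3910
V₂ = 17.3 × 6.5893/3.3910 = 17.3 × 1.9431 = 33.6165 m/s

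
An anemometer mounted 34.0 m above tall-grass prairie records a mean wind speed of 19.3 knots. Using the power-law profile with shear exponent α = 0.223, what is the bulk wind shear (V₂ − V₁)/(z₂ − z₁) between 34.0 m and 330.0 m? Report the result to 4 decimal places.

Power law: V₂ = V₁ · (z₂/z₁)^α = 19.3 × (9.7059)^0.223 = 32.0381 knots
ΔV/Δz = (32.0381 − 19.3)/(330.0 − 34.0) = 12.7381/296.0000 = 0.04303 knots/m

0.0430 knots/m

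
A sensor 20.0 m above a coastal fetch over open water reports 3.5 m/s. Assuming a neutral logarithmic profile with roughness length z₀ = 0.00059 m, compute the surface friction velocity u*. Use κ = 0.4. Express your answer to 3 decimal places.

Log law: V(z) = (u*/κ) · ln(z/z₀) ⇒ u* = κ · V / ln(z/z₀)
u* = 0.4 × 3.5 / ln(20.0/0.00059) = 0.4 × 3.5 / 10.4311
   = 1.4000 / 10.4311 = 0.1342 m/s

u* ≈ 0.134 m/s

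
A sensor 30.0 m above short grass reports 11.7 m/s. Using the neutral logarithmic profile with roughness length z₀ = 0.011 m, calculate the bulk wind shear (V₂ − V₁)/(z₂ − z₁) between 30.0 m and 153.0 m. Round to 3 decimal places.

0.020 m/s/m

Log law: V₂ = V₁ · ln(z₂/z₀)/ln(z₁/z₀) = 11.7 × 9.5403/7.9111 = 14.1096 m/s
ΔV/Δz = (14.1096 − 11.7)/(153.0 − 30.0) = 2.4096/123.0000 = 0.01959 m/s/m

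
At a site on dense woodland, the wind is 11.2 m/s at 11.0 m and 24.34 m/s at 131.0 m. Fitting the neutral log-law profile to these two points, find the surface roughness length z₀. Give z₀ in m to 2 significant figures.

Log law: V(z) ∝ ln(z/z₀). With r = V₁/V₂ = 11.2/24.34 = 0.46015,
r · ln(z₂/z₀) = ln(z₁/z₀) ⇒ ln z₀ = (ln z₁ − r·ln z₂)/(1 − r)
ln z₀ = (2.39790 − 0.46015×4.87520) / 0.53985 = 0.2863
z₀ = exp(0.2863) = 1.332 m

z₀ ≈ 1.3 m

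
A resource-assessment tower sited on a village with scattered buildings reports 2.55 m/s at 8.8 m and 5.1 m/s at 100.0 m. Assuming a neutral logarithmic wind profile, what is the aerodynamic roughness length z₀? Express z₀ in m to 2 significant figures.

z₀ ≈ 0.77 m

Log law: V(z) ∝ ln(z/z₀). With r = V₁/V₂ = 2.55/5.1 = 0.50000,
r · ln(z₂/z₀) = ln(z₁/z₀) ⇒ ln z₀ = (ln z₁ − r·ln z₂)/(1 − r)
ln z₀ = (2.17475 − 0.50000×4.60517) / 0.50000 = -0.2557
z₀ = exp(-0.2557) = 0.7744 m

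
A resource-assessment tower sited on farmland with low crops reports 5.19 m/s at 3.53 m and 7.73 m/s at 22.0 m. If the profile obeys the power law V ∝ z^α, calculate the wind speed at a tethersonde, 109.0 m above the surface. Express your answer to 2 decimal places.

First find α: α = ln(V₂/V₁)/ln(z₂/z₁) = ln(7.73/5.19)/ln(22.0/3.53) = 0.39838/1.82974 = 0.2177
Extrapolate from 22.0 m to 109.0 m: V₃ = 7.73 × (109.0/22.0)^0.2177 = 7.73 × 1.4168 = 10.9521 m/s

10.95 m/s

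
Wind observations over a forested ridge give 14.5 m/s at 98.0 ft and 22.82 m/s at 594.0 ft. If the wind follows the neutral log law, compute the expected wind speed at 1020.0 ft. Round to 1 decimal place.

Log law: V ∝ ln(z/z₀). From the pair, with r = V₁/V₂ = 0.63541,
ln z₀ = (ln z₁ − r·ln z₂)/(1 − r) = (4.5850 − 0.63541×6.3869)/0.36459 = 1.4446 → z₀ = 4.240 ft
V₃ = V₁ · ln(z₃/z₀)/ln(z₁/z₀) = 14.5 × 5.4829/3.1404 = 25.3165 m/s

25.3 m/s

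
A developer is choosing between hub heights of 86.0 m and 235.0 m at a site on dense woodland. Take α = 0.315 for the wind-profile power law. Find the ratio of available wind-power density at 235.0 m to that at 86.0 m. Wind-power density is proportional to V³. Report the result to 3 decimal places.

2.586

Speed ratio: V_B/V_A = (z_B/z_A)^α = (235.0/86.0)^0.315 = (2.7326)^0.315 = 1.37252
Power-density ratio: P_B/P_A = (V_B/V_A)³ = (1.37252)³ = 2.58558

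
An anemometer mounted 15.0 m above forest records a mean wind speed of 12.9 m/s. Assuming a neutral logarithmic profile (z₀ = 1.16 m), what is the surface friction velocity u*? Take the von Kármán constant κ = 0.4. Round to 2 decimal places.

u* ≈ 2.02 m/s

Log law: V(z) = (u*/κ) · ln(z/z₀) ⇒ u* = κ · V / ln(z/z₀)
u* = 0.4 × 12.9 / ln(15.0/1.16) = 0.4 × 12.9 / 2.5596
   = 5.1600 / 2.5596 = 2.0159 m/s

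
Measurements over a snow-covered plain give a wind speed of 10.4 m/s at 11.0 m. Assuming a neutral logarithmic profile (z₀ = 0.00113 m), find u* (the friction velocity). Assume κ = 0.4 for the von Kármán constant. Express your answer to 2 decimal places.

Log law: V(z) = (u*/κ) · ln(z/z₀) ⇒ u* = κ · V / ln(z/z₀)
u* = 0.4 × 10.4 / ln(11.0/0.00113) = 0.4 × 10.4 / 9.1834
   = 4.1600 / 9.1834 = 0.4530 m/s

u* ≈ 0.45 m/s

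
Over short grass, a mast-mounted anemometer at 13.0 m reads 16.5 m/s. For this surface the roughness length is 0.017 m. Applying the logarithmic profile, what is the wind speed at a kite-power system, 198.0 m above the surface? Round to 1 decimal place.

Log law: V(z) ∝ ln(z/z₀), so V₂/V₁ = ln(z₂/z₀) / ln(z₁/z₀).
ln(198.0/0.017) = 9.3628, ln(13.0/0.017) = 6.6395
V₂ = 16.5 × 9.3628/6.6395 = 16.5 × 1.4102 = 23.2678 m/s

23.3 m/s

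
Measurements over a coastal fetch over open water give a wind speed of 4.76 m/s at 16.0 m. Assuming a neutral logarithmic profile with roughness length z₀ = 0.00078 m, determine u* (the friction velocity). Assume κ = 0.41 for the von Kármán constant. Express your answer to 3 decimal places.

Log law: V(z) = (u*/κ) · ln(z/z₀) ⇒ u* = κ · V / ln(z/z₀)
u* = 0.41 × 4.76 / ln(16.0/0.00078) = 0.41 × 4.76 / 9.9288
   = 1.9516 / 9.9288 = 0.1966 m/s

u* ≈ 0.197 m/s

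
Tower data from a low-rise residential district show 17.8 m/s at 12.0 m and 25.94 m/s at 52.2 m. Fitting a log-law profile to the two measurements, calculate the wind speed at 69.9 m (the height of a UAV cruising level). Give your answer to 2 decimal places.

Log law: V ∝ ln(z/z₀). From the pair, with r = V₁/V₂ = 0.68620,
ln z₀ = (ln z₁ − r·ln z₂)/(1 − r) = (2.4849 − 0.68620×3.9551)/0.31380 = -0.7300 → z₀ = 0.4819 m
V₃ = V₁ · ln(z₃/z₀)/ln(z₁/z₀) = 17.8 × 4.9770/3.2149 = 27.5566 m/s

27.56 m/s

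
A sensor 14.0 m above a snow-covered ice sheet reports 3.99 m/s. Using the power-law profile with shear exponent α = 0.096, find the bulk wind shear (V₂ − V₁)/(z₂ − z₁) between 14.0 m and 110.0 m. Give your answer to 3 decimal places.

Power law: V₂ = V₁ · (z₂/z₁)^α = 3.99 × (7.8571)^0.096 = 4.8632 m/s
ΔV/Δz = (4.8632 − 3.99)/(110.0 − 14.0) = 0.8732/96.0000 = 0.00910 m/s/m

0.009 m/s/m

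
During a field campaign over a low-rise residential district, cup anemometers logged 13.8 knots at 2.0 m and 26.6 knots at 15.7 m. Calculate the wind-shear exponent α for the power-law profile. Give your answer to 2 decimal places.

Power law: V₂/V₁ = (z₂/z₁)^α ⇒ α = ln(V₂/V₁) / ln(z₂/z₁)
α = ln(26.6/13.8) / ln(15.7/2.0) = ln(1.9275) / ln(7.8500)
  = 0.65624 / 2.06051 = 0.31848

α ≈ 0.32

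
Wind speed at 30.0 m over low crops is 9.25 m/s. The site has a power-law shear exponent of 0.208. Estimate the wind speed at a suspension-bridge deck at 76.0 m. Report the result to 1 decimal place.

11.2 m/s

Power-law profile: V₂ = V₁ · (z₂/z₁)^α
V₂ = 9.25 × (76.0/30.0)^0.208 = 9.25 × (2.5333)^0.208
    = 9.25 × 1.2133 = 11.2230 m/s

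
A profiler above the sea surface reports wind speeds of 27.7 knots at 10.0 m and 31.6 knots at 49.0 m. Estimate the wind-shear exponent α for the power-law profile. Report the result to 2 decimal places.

Power law: V₂/V₁ = (z₂/z₁)^α ⇒ α = ln(V₂/V₁) / ln(z₂/z₁)
α = ln(31.6/27.7) / ln(49.0/10.0) = ln(1.1408) / ln(4.9000)
  = 0.13172 / 1.58924 = 0.08289

α ≈ 0.08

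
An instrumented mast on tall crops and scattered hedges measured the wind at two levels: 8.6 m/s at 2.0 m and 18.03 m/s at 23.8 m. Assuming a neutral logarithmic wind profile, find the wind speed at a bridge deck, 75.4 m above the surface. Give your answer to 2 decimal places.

Log law: V ∝ ln(z/z₀). From the pair, with r = V₁/V₂ = 0.47698,
ln z₀ = (ln z₁ − r·ln z₂)/(1 − r) = (0.6931 − 0.47698×3.1697)/0.52302 = -1.5654 → z₀ = 0.2090 m
V₃ = V₁ · ln(z₃/z₀)/ln(z₁/z₀) = 8.6 × 5.8882/2.2586 = 22.4208 m/s

22.42 m/s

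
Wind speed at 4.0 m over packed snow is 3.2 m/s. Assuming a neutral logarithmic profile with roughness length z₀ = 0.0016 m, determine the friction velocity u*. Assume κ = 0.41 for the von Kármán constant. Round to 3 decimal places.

Log law: V(z) = (u*/κ) · ln(z/z₀) ⇒ u* = κ · V / ln(z/z₀)
u* = 0.41 × 3.2 / ln(4.0/0.0016) = 0.41 × 3.2 / 7.8240
   = 1.3120 / 7.8240 = 0.1677 m/s

u* ≈ 0.168 m/s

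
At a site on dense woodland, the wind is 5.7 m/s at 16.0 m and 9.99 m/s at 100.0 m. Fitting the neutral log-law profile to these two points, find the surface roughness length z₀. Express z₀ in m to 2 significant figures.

Log law: V(z) ∝ ln(z/z₀). With r = V₁/V₂ = 5.7/9.99 = 0.57057,
r · ln(z₂/z₀) = ln(z₁/z₀) ⇒ ln z₀ = (ln z₁ − r·ln z₂)/(1 − r)
ln z₀ = (2.77259 − 0.57057×4.60517) / 0.42943 = 0.3377
z₀ = exp(0.3377) = 1.402 m

z₀ ≈ 1.4 m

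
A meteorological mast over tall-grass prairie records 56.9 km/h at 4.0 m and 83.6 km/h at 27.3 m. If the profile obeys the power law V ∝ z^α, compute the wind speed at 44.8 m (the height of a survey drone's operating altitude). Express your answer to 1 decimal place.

92.3 km/h

First find α: α = ln(V₂/V₁)/ln(z₂/z₁) = ln(83.6/56.9)/ln(27.3/4.0) = 0.38475/1.92059 = 0.2003
Extrapolate from 27.3 m to 44.8 m: V₃ = 83.6 × (44.8/27.3)^0.2003 = 83.6 × 1.1043 = 92.3209 km/h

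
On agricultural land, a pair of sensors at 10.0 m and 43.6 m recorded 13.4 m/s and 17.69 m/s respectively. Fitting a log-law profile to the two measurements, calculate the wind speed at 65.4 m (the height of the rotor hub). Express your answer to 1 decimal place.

18.9 m/s

Log law: V ∝ ln(z/z₀). From the pair, with r = V₁/V₂ = 0.75749,
ln z₀ = (ln z₁ − r·ln z₂)/(1 − r) = (2.3026 − 0.75749×3.7751)/0.24251 = -2.2967 → z₀ = 0.1006 m
V₃ = V₁ · ln(z₃/z₀)/ln(z₁/z₀) = 13.4 × 6.4773/4.5993 = 18.8713 m/s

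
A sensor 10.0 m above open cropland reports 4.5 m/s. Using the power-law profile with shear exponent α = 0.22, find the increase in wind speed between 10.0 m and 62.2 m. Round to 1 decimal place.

Power law: V₂ = V₁ · (z₂/z₁)^α = 4.5 × (6.2200)^0.22 = 6.7274 m/s
ΔV = 6.7274 − 4.5 = 2.2274 m/s

2.2 m/s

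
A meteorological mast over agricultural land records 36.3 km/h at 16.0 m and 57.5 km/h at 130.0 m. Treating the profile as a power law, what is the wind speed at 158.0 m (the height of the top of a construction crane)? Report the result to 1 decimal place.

60.0 km/h

First find α: α = ln(V₂/V₁)/ln(z₂/z₁) = ln(57.5/36.3)/ln(130.0/16.0) = 0.45997/2.09495 = 0.2196
Extrapolate from 130.0 m to 158.0 m: V₃ = 57.5 × (158.0/130.0)^0.2196 = 57.5 × 1.0438 = 60.0161 km/h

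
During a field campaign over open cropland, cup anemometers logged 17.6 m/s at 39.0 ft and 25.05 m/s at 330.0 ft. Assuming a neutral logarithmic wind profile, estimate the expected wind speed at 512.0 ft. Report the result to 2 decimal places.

26.58 m/s

Log law: V ∝ ln(z/z₀). From the pair, with r = V₁/V₂ = 0.70259,
ln z₀ = (ln z₁ − r·ln z₂)/(1 − r) = (3.6636 − 0.70259×5.7991)/0.29741 = -1.3815 → z₀ = 0.2512 ft
V₃ = V₁ · ln(z₃/z₀)/ln(z₁/z₀) = 17.6 × 7.6198/5.0450 = 26.5823 m/s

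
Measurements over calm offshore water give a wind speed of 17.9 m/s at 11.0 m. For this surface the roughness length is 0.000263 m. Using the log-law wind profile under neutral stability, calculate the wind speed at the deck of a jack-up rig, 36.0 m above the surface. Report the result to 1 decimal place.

Log law: V(z) ∝ ln(z/z₀), so V₂/V₁ = ln(z₂/z₀) / ln(z₁/z₀).
ln(36.0/0.000263) = 11.8269, ln(11.0/0.000263) = 10.6413
V₂ = 17.9 × 11.8269/10.6413 = 17.9 × 1.1114 = 19.8944 m/s

19.9 m/s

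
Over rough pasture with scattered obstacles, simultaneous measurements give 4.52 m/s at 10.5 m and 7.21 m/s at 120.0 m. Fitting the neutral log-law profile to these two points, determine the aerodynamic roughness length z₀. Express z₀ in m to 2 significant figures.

z₀ ≈ 0.18 m

Log law: V(z) ∝ ln(z/z₀). With r = V₁/V₂ = 4.52/7.21 = 0.62691,
r · ln(z₂/z₀) = ln(z₁/z₀) ⇒ ln z₀ = (ln z₁ − r·ln z₂)/(1 − r)
ln z₀ = (2.35138 − 0.62691×4.78749) / 0.37309 = -1.7420
z₀ = exp(-1.7420) = 0.1752 m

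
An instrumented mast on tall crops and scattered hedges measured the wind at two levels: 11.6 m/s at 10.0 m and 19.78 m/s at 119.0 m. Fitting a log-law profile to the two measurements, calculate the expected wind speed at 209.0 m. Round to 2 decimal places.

21.64 m/s

Log law: V ∝ ln(z/z₀). From the pair, with r = V₁/V₂ = 0.58645,
ln z₀ = (ln z₁ − r·ln z₂)/(1 − r) = (2.3026 − 0.58645×4.7791)/0.41355 = -1.2094 → z₀ = 0.2984 m
V₃ = V₁ · ln(z₃/z₀)/ln(z₁/z₀) = 11.6 × 6.5517/3.5120 = 21.6403 m/s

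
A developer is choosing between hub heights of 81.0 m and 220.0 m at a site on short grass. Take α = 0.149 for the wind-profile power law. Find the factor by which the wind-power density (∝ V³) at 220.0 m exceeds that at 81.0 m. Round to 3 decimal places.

Speed ratio: V_B/V_A = (z_B/z_A)^α = (220.0/81.0)^0.149 = (2.7160)^0.149 = 1.16053
Power-density ratio: P_B/P_A = (V_B/V_A)³ = (1.16053)³ = 1.56304

1.563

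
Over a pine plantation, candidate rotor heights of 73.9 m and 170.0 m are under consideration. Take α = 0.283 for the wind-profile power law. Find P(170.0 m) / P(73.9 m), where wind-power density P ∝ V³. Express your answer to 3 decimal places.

2.028

Speed ratio: V_B/V_A = (z_B/z_A)^α = (170.0/73.9)^0.283 = (2.3004)^0.283 = 1.26587
Power-density ratio: P_B/P_A = (V_B/V_A)³ = (1.26587)³ = 2.02849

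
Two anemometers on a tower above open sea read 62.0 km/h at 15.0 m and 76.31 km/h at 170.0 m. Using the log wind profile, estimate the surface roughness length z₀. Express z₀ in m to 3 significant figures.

Log law: V(z) ∝ ln(z/z₀). With r = V₁/V₂ = 62.0/76.31 = 0.81248,
r · ln(z₂/z₀) = ln(z₁/z₀) ⇒ ln z₀ = (ln z₁ − r·ln z₂)/(1 − r)
ln z₀ = (2.70805 − 0.81248×5.13580) / 0.18752 = -7.8105
z₀ = exp(-7.8105) = 0.0004055 m

z₀ ≈ 0.000405 m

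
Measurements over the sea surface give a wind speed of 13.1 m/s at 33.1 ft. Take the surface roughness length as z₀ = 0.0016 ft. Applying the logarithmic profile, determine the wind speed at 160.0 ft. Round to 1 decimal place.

Log law: V(z) ∝ ln(z/z₀), so V₂/V₁ = ln(z₂/z₀) / ln(z₁/z₀).
ln(160.0/0.0016) = 11.5129, ln(33.1/0.0016) = 9.9373
V₂ = 13.1 × 11.5129/9.9373 = 13.1 × 1.1586 = 15.1771 m/s

15.2 m/s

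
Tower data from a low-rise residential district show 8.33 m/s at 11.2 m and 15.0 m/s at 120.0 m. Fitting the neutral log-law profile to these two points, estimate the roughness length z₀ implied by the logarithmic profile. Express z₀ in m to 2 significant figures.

Log law: V(z) ∝ ln(z/z₀). With r = V₁/V₂ = 8.33/15.0 = 0.55533,
r · ln(z₂/z₀) = ln(z₁/z₀) ⇒ ln z₀ = (ln z₁ − r·ln z₂)/(1 − r)
ln z₀ = (2.41591 − 0.55533×4.78749) / 0.44467 = -0.5459
z₀ = exp(-0.5459) = 0.5793 m

z₀ ≈ 0.58 m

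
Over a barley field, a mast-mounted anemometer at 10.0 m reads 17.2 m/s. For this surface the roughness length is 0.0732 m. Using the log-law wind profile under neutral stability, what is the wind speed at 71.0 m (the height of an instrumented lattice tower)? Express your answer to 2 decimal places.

24.06 m/s

Log law: V(z) ∝ ln(z/z₀), so V₂/V₁ = ln(z₂/z₀) / ln(z₁/z₀).
ln(71.0/0.0732) = 6.8772, ln(10.0/0.0732) = 4.9171
V₂ = 17.2 × 6.8772/4.9171 = 17.2 × 1.3986 = 24.0563 m/s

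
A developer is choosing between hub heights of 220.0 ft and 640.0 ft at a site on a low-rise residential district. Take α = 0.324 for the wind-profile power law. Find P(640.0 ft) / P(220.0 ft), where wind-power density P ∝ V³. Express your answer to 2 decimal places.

2.82

Speed ratio: V_B/V_A = (z_B/z_A)^α = (640.0/220.0)^0.324 = (2.9091)^0.324 = 1.41337
Power-density ratio: P_B/P_A = (V_B/V_A)³ = (1.41337)³ = 2.82340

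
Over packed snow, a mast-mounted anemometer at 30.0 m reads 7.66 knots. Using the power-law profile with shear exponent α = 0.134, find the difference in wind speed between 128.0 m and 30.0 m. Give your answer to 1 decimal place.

1.6 knots

Power law: V₂ = V₁ · (z₂/z₁)^α = 7.66 × (4.2667)^0.134 = 9.3038 knots
ΔV = 9.3038 − 7.66 = 1.6438 knots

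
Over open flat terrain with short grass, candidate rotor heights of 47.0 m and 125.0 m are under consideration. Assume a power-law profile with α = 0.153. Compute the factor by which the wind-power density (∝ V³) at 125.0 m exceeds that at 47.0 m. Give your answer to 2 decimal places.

1.57

Speed ratio: V_B/V_A = (z_B/z_A)^α = (125.0/47.0)^0.153 = (2.6596)^0.153 = 1.16144
Power-density ratio: P_B/P_A = (V_B/V_A)³ = (1.16144)³ = 1.56671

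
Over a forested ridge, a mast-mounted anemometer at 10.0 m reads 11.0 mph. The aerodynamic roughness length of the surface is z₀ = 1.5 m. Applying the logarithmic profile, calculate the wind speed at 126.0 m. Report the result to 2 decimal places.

Log law: V(z) ∝ ln(z/z₀), so V₂/V₁ = ln(z₂/z₀) / ln(z₁/z₀).
ln(126.0/1.5) = 4.4308, ln(10.0/1.5) = 1.8971
V₂ = 11.0 × 4.4308/1.8971 = 11.0 × 2.3355 = 25.6910 mph

25.69 mph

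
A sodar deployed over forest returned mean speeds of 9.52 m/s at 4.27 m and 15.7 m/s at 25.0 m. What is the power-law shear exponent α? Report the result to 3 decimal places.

α ≈ 0.283

Power law: V₂/V₁ = (z₂/z₁)^α ⇒ α = ln(V₂/V₁) / ln(z₂/z₁)
α = ln(15.7/9.52) / ln(25.0/4.27) = ln(1.6492) / ln(5.8548)
  = 0.50027 / 1.76726 = 0.28307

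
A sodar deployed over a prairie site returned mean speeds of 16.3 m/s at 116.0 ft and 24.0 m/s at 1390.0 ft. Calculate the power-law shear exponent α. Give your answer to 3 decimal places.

Power law: V₂/V₁ = (z₂/z₁)^α ⇒ α = ln(V₂/V₁) / ln(z₂/z₁)
α = ln(24.0/16.3) / ln(1390.0/116.0) = ln(1.4724) / ln(11.9828)
  = 0.38689 / 2.48347 = 0.15579

α ≈ 0.156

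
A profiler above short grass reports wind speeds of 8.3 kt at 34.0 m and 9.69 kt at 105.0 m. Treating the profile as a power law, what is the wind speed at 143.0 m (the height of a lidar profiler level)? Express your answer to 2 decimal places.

First find α: α = ln(V₂/V₁)/ln(z₂/z₁) = ln(9.69/8.3)/ln(105.0/34.0) = 0.15484/1.12760 = 0.1373
Extrapolate from 105.0 m to 143.0 m: V₃ = 9.69 × (143.0/105.0)^0.1373 = 9.69 × 1.0433 = 10.1098 kt

10.11 kt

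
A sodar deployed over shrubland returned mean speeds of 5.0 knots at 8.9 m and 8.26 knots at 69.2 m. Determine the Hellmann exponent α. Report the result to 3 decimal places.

α ≈ 0.245

Power law: V₂/V₁ = (z₂/z₁)^α ⇒ α = ln(V₂/V₁) / ln(z₂/z₁)
α = ln(8.26/5.0) / ln(69.2/8.9) = ln(1.6520) / ln(7.7753)
  = 0.50199 / 2.05095 = 0.24476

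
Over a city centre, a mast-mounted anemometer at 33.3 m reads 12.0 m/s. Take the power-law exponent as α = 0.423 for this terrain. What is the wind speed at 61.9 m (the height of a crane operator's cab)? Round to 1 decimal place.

Power-law profile: V₂ = V₁ · (z₂/z₁)^α
V₂ = 12.0 × (61.9/33.3)^0.423 = 12.0 × (1.8589)^0.423
    = 12.0 × 1.2998 = 15.5981 m/s

15.6 m/s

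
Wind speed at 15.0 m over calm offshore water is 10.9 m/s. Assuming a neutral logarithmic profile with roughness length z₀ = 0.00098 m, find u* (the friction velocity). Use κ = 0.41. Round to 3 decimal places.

u* ≈ 0.464 m/s

Log law: V(z) = (u*/κ) · ln(z/z₀) ⇒ u* = κ · V / ln(z/z₀)
u* = 0.41 × 10.9 / ln(15.0/0.00098) = 0.41 × 10.9 / 9.6360
   = 4.4690 / 9.6360 = 0.4638 m/s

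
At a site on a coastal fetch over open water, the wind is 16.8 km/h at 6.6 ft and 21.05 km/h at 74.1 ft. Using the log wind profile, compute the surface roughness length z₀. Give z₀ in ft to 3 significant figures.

z₀ ≈ 0.000465 ft

Log law: V(z) ∝ ln(z/z₀). With r = V₁/V₂ = 16.8/21.05 = 0.79810,
r · ln(z₂/z₀) = ln(z₁/z₀) ⇒ ln z₀ = (ln z₁ − r·ln z₂)/(1 − r)
ln z₀ = (1.88707 − 0.79810×4.30542) / 0.20190 = -7.6725
z₀ = exp(-7.6725) = 0.0004654 ft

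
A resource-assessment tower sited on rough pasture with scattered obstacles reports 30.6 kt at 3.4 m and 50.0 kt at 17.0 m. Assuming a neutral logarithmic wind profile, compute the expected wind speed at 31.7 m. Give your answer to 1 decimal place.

57.5 kt

Log law: V ∝ ln(z/z₀). From the pair, with r = V₁/V₂ = 0.61200,
ln z₀ = (ln z₁ − r·ln z₂)/(1 − r) = (1.2238 − 0.61200×2.8332)/0.38800 = -1.3148 → z₀ = 0.2685 m
V₃ = V₁ · ln(z₃/z₀)/ln(z₁/z₀) = 30.6 × 4.7711/2.5386 = 57.5108 kt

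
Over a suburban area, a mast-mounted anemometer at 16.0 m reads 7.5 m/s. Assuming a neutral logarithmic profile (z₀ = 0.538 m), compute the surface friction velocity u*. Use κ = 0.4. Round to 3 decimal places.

Log law: V(z) = (u*/κ) · ln(z/z₀) ⇒ u* = κ · V / ln(z/z₀)
u* = 0.4 × 7.5 / ln(16.0/0.538) = 0.4 × 7.5 / 3.3925
   = 3.0000 / 3.3925 = 0.8843 m/s

u* ≈ 0.884 m/s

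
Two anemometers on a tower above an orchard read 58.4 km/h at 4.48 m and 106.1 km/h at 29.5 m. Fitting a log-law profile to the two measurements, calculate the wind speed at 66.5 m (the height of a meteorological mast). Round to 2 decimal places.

Log law: V ∝ ln(z/z₀). From the pair, with r = V₁/V₂ = 0.55042,
ln z₀ = (ln z₁ − r·ln z₂)/(1 − r) = (1.4996 − 0.55042×3.3844)/0.44958 = -0.8079 → z₀ = 0.4458 m
V₃ = V₁ · ln(z₃/z₀)/ln(z₁/z₀) = 58.4 × 5.0051/2.3076 = 126.6708 km/h

126.67 km/h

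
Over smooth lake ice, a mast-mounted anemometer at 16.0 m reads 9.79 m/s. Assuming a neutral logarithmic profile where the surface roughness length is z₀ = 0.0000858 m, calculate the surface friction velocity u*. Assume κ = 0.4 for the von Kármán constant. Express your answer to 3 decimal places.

u* ≈ 0.323 m/s

Log law: V(z) = (u*/κ) · ln(z/z₀) ⇒ u* = κ · V / ln(z/z₀)
u* = 0.4 × 9.79 / ln(16.0/0.0000858) = 0.4 × 9.79 / 12.1361
   = 3.9160 / 12.1361 = 0.3227 m/s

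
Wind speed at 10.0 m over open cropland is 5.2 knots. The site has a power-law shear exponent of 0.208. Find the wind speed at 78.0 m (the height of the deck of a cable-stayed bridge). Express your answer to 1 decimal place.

8.0 knots

Power-law profile: V₂ = V₁ · (z₂/z₁)^α
V₂ = 5.2 × (78.0/10.0)^0.208 = 5.2 × (7.8000)^0.208
    = 5.2 × 1.5330 = 7.9718 knots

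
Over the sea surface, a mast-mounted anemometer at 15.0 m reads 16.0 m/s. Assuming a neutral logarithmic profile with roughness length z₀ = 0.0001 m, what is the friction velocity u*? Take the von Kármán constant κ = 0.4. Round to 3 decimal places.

u* ≈ 0.537 m/s

Log law: V(z) = (u*/κ) · ln(z/z₀) ⇒ u* = κ · V / ln(z/z₀)
u* = 0.4 × 16.0 / ln(15.0/0.0001) = 0.4 × 16.0 / 11.9184
   = 6.4000 / 11.9184 = 0.5370 m/s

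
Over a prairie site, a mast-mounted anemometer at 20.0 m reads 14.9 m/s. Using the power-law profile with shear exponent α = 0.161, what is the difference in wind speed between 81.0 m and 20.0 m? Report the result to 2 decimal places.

3.76 m/s

Power law: V₂ = V₁ · (z₂/z₁)^α = 14.9 × (4.0500)^0.161 = 18.6632 m/s
ΔV = 18.6632 − 14.9 = 3.7632 m/s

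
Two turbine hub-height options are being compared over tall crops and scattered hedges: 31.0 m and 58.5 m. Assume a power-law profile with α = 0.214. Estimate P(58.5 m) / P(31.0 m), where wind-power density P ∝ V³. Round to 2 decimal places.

1.50

Speed ratio: V_B/V_A = (z_B/z_A)^α = (58.5/31.0)^0.214 = (1.8871)^0.214 = 1.14557
Power-density ratio: P_B/P_A = (V_B/V_A)³ = (1.14557)³ = 1.50335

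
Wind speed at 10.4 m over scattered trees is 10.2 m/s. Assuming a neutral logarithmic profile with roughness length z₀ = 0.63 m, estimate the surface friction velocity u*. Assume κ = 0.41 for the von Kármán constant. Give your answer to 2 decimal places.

Log law: V(z) = (u*/κ) · ln(z/z₀) ⇒ u* = κ · V / ln(z/z₀)
u* = 0.41 × 10.2 / ln(10.4/0.63) = 0.41 × 10.2 / 2.8038
   = 4.1820 / 2.8038 = 1.4915 m/s

u* ≈ 1.49 m/s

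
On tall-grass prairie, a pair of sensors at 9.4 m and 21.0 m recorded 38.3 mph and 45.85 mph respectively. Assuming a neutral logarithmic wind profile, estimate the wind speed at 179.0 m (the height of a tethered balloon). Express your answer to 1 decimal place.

66.0 mph

Log law: V ∝ ln(z/z₀). From the pair, with r = V₁/V₂ = 0.83533,
ln z₀ = (ln z₁ − r·ln z₂)/(1 − r) = (2.2407 − 0.83533×3.0445)/0.16467 = -1.8369 → z₀ = 0.1593 m
V₃ = V₁ · ln(z₃/z₀)/ln(z₁/z₀) = 38.3 × 7.0243/4.0776 = 65.9773 mph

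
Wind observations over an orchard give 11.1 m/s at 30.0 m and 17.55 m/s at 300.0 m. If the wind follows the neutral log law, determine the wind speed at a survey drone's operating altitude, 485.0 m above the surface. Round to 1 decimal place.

Log law: V ∝ ln(z/z₀). From the pair, with r = V₁/V₂ = 0.63248,
ln z₀ = (ln z₁ − r·ln z₂)/(1 − r) = (3.4012 − 0.63248×5.7038)/0.36752 = -0.5614 → z₀ = 0.5704 m
V₃ = V₁ · ln(z₃/z₀)/ln(z₁/z₀) = 11.1 × 6.7455/3.9626 = 18.8956 m/s

18.9 m/s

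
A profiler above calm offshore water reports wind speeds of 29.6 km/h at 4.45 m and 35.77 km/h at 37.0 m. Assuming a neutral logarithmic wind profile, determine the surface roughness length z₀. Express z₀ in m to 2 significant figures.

z₀ ≈ 0.00017 m

Log law: V(z) ∝ ln(z/z₀). With r = V₁/V₂ = 29.6/35.77 = 0.82751,
r · ln(z₂/z₀) = ln(z₁/z₀) ⇒ ln z₀ = (ln z₁ − r·ln z₂)/(1 − r)
ln z₀ = (1.49290 − 0.82751×3.61092) / 0.17249 = -8.6681
z₀ = exp(-8.6681) = 0.0001720 m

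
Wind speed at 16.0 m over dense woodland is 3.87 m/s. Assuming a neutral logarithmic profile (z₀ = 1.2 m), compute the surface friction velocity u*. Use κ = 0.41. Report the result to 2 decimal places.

u* ≈ 0.61 m/s

Log law: V(z) = (u*/κ) · ln(z/z₀) ⇒ u* = κ · V / ln(z/z₀)
u* = 0.41 × 3.87 / ln(16.0/1.2) = 0.41 × 3.87 / 2.5903
   = 1.5867 / 2.5903 = 0.6126 m/s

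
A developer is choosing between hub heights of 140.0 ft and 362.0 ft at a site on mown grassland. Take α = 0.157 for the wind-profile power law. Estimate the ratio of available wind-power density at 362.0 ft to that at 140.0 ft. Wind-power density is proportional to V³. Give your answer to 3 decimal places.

Speed ratio: V_B/V_A = (z_B/z_A)^α = (362.0/140.0)^0.157 = (2.5857)^0.157 = 1.16085
Power-density ratio: P_B/P_A = (V_B/V_A)³ = (1.16085)³ = 1.56432

1.564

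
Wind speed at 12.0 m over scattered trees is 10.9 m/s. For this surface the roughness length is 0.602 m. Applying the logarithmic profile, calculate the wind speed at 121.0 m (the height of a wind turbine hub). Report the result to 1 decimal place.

Log law: V(z) ∝ ln(z/z₀), so V₂/V₁ = ln(z₂/z₀) / ln(z₁/z₀).
ln(121.0/0.602) = 5.3033, ln(12.0/0.602) = 2.9924
V₂ = 10.9 × 5.3033/2.9924 = 10.9 × 1.7722 = 19.3175 m/s

19.3 m/s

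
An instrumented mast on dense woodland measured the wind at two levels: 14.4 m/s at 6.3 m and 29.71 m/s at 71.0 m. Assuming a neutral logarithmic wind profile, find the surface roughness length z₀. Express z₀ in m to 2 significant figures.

z₀ ≈ 0.65 m

Log law: V(z) ∝ ln(z/z₀). With r = V₁/V₂ = 14.4/29.71 = 0.48469,
r · ln(z₂/z₀) = ln(z₁/z₀) ⇒ ln z₀ = (ln z₁ − r·ln z₂)/(1 − r)
ln z₀ = (1.84055 − 0.48469×4.26268) / 0.51531 = -0.4376
z₀ = exp(-0.4376) = 0.6456 m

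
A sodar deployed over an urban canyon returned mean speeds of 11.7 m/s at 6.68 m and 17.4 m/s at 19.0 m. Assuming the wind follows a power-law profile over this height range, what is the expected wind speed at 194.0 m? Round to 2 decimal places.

First find α: α = ln(V₂/V₁)/ln(z₂/z₁) = ln(17.4/11.7)/ln(19.0/6.68) = 0.39688/1.04532 = 0.3797
Extrapolate from 19.0 m to 194.0 m: V₃ = 17.4 × (194.0/19.0)^0.3797 = 17.4 × 2.4161 = 42.0396 m/s

42.04 m/s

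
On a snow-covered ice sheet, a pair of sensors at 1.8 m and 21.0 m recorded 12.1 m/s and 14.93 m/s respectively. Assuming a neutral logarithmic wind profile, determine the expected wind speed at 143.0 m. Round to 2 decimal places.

17.14 m/s

Log law: V ∝ ln(z/z₀). From the pair, with r = V₁/V₂ = 0.81045,
ln z₀ = (ln z₁ − r·ln z₂)/(1 − r) = (0.5878 − 0.81045×3.0445)/0.18955 = -9.9163 → z₀ = 0.00004936 m
V₃ = V₁ · ln(z₃/z₀)/ln(z₁/z₀) = 12.1 × 14.8791/10.5041 = 17.1398 m/s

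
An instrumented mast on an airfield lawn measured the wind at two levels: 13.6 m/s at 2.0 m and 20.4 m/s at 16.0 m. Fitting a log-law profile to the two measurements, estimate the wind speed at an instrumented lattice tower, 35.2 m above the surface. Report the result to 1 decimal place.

23.0 m/s

Log law: V ∝ ln(z/z₀). From the pair, with r = V₁/V₂ = 0.66667,
ln z₀ = (ln z₁ − r·ln z₂)/(1 − r) = (0.6931 − 0.66667×2.7726)/0.33333 = -3.4657 → z₀ = 0.03125 m
V₃ = V₁ · ln(z₃/z₀)/ln(z₁/z₀) = 13.6 × 7.0268/4.1589 = 22.9783 m/s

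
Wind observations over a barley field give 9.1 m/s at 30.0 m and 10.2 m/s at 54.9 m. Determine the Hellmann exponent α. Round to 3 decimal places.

α ≈ 0.189

Power law: V₂/V₁ = (z₂/z₁)^α ⇒ α = ln(V₂/V₁) / ln(z₂/z₁)
α = ln(10.2/9.1) / ln(54.9/30.0) = ln(1.1209) / ln(1.8300)
  = 0.11411 / 0.60432 = 0.18883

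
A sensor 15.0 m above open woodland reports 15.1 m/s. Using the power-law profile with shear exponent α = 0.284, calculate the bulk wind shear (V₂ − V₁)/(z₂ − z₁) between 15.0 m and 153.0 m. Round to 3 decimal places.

Power law: V₂ = V₁ · (z₂/z₁)^α = 15.1 × (10.2000)^0.284 = 29.2025 m/s
ΔV/Δz = (29.2025 − 15.1)/(153.0 − 15.0) = 14.1025/138.0000 = 0.10219 m/s/m

0.102 m/s/m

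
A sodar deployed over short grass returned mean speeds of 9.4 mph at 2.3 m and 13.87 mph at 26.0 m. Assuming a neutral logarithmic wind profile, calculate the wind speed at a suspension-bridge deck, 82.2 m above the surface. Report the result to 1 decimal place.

16.0 mph

Log law: V ∝ ln(z/z₀). From the pair, with r = V₁/V₂ = 0.67772,
ln z₀ = (ln z₁ − r·ln z₂)/(1 − r) = (0.8329 − 0.67772×3.2581)/0.32228 = -4.2670 → z₀ = 0.01402 m
V₃ = V₁ · ln(z₃/z₀)/ln(z₁/z₀) = 9.4 × 8.6762/5.0999 = 15.9916 mph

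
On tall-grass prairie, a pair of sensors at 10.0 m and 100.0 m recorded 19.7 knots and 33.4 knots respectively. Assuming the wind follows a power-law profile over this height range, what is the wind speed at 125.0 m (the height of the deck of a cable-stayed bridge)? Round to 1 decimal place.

35.2 knots

First find α: α = ln(V₂/V₁)/ln(z₂/z₁) = ln(33.4/19.7)/ln(100.0/10.0) = 0.52794/2.30259 = 0.2293
Extrapolate from 100.0 m to 125.0 m: V₃ = 33.4 × (125.0/100.0)^0.2293 = 33.4 × 1.0525 = 35.1533 knots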